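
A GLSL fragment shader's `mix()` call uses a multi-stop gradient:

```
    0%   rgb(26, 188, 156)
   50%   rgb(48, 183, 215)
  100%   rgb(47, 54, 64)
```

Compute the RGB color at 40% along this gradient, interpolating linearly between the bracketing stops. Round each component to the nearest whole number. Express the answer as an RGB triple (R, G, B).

(44, 184, 203)

40% lies between the 0% and 50% stops, so the local fraction is t = (40 − 0)/(50 − 0) = 40/50 ≈ 0.8.
R = 26 + 0.8 × (48 − 26) = 43.6 → 44
G = 188 + 0.8 × (183 − 188) = 184 → 184
B = 156 + 0.8 × (215 − 156) = 203.2 → 203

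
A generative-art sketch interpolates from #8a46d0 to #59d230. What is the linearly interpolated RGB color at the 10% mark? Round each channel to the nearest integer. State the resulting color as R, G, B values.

#8a46d0 → (138, 70, 208); #59d230 → (89, 210, 48).
10% corresponds to t = 0.1.
R = 138 + 0.1 × (89 − 138) = 138 + 0.1 × -49 = 133.1 → 133
G = 70 + 0.1 × (210 − 70) = 70 + 0.1 × 140 = 84 → 84
B = 208 + 0.1 × (48 − 208) = 208 + 0.1 × -160 = 192 → 192

(133, 84, 192)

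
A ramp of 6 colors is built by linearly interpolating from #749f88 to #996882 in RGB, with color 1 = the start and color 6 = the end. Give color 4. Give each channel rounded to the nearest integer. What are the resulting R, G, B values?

(138, 126, 132)

With 6 swatches and endpoints inclusive, swatch 4 sits at t = (4 − 1)/(6 − 1) = 3/5 ≈ 0.6.
#749f88 → (116, 159, 136); #996882 → (153, 104, 130).
R = 116 + 0.6 × (153 − 116) = 138.2 → 138
G = 159 + 0.6 × (104 − 159) = 126 → 126
B = 136 + 0.6 × (130 − 136) = 132.4 → 132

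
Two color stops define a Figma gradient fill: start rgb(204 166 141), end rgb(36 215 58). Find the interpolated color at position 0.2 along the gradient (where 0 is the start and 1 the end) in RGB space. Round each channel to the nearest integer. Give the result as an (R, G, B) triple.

R = 204 + 0.2 × (36 − 204) = 204 + 0.2 × -168 = 170.4 → 170
G = 166 + 0.2 × (215 − 166) = 166 + 0.2 × 49 = 175.8 → 176
B = 141 + 0.2 × (58 − 141) = 141 + 0.2 × -83 = 124.4 → 124

(170, 176, 124)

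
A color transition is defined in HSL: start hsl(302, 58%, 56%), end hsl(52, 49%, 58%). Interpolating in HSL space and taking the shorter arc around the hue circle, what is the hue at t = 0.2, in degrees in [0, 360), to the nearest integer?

324

Hue: 52 − 302 = -250°, but |-250| > 180 so the shorter arc goes the other way: Δh = -250 + 360 = 110°.
H = 302 + 0.2 × (110) = 324 → 324°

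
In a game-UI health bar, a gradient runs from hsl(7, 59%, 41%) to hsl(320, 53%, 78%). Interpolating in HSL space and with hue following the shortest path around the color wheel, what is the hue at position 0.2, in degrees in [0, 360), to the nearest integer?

Hue: 320 − 7 = 313°, but |313| > 180 so the shorter arc goes the other way: Δh = 313 − 360 = -47°.
H = 7 + 0.2 × (-47) = -2.4 → -2 → -2 mod 360 = 358°

358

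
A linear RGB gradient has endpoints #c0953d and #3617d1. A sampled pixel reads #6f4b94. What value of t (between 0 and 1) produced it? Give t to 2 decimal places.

Invert the lerp on the B channel (largest span, 148): t = (148 − 61) / (209 − 61) = 87/148 = 0.58784.
Check on R: (111 − 192)/(54 − 192) = 0.587 ✓

0.59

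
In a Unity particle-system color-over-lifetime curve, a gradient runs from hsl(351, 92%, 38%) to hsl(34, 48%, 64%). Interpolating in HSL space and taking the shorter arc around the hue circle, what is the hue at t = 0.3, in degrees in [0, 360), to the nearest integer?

4

Hue: 34 − 351 = -317°, but |-317| > 180 so the shorter arc goes the other way: Δh = -317 + 360 = 43°.
H = 351 + 0.3 × (43) = 363.9 → 364 → 364 mod 360 = 4°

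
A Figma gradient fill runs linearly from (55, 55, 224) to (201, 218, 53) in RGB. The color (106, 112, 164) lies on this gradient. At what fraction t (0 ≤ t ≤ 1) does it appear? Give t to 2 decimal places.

Invert the lerp on the B channel (largest span, 171): t = (164 − 224) / (53 − 224) = -60/-171 = 0.35088.
Check on R: (106 − 55)/(201 − 55) = 0.3493 ✓

0.35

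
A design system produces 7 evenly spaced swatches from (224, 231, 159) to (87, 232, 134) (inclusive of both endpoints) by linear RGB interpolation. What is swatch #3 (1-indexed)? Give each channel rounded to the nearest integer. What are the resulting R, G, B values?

With 7 swatches and endpoints inclusive, swatch 3 sits at t = (3 − 1)/(7 − 1) = 2/6 ≈ 0.3333.
R = 224 + 0.3333 × (87 − 224) = 178.338 → 178
G = 231 + 0.3333 × (232 − 231) = 231.333 → 231
B = 159 + 0.3333 × (134 − 159) = 150.667 → 151

(178, 231, 151)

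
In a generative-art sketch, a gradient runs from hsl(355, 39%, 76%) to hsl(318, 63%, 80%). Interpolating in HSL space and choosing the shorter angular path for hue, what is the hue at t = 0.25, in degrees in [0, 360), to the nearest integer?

346

Hue arc: Δh = 318 − 355 = -37° (|Δh| ≤ 180, already the shorter path).
H = 355 + 0.25 × (-37) = 345.75 → 346°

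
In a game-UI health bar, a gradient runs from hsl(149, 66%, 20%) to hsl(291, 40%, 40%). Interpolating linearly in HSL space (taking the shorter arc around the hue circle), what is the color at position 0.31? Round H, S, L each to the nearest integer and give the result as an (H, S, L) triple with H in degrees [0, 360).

Hue arc: Δh = 291 − 149 = 142° (|Δh| ≤ 180, already the shorter path).
H = 149 + 0.31 × (142) = 193.02 → 193°
S = 66 + 0.31 × (40 − 66) = 57.94 → 58%
L = 20 + 0.31 × (40 − 20) = 26.2 → 26%

(193, 58, 26)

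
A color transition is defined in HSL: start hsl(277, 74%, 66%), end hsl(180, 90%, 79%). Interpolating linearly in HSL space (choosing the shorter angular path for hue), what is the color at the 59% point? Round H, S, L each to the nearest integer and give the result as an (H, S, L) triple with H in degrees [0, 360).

(220, 83, 74)

Hue arc: Δh = 180 − 277 = -97° (|Δh| ≤ 180, already the shorter path).
H = 277 + 0.59 × (-97) = 219.77 → 220°
S = 74 + 0.59 × (90 − 74) = 83.44 → 83%
L = 66 + 0.59 × (79 − 66) = 73.67 → 74%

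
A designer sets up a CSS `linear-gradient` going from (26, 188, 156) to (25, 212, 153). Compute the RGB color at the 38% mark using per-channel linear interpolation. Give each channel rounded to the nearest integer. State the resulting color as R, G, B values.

38% corresponds to t = 0.38.
R = 26 + 0.38 × (25 − 26) = 26 + 0.38 × -1 = 25.62 → 26
G = 188 + 0.38 × (212 − 188) = 188 + 0.38 × 24 = 197.12 → 197
B = 156 + 0.38 × (153 − 156) = 156 + 0.38 × -3 = 154.86 → 155

(26, 197, 155)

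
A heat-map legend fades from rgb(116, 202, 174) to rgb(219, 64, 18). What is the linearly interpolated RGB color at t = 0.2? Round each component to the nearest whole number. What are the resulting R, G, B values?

R = 116 + 0.2 × (219 − 116) = 116 + 0.2 × 103 = 136.6 → 137
G = 202 + 0.2 × (64 − 202) = 202 + 0.2 × -138 = 174.4 → 174
B = 174 + 0.2 × (18 − 174) = 174 + 0.2 × -156 = 142.8 → 143

(137, 174, 143)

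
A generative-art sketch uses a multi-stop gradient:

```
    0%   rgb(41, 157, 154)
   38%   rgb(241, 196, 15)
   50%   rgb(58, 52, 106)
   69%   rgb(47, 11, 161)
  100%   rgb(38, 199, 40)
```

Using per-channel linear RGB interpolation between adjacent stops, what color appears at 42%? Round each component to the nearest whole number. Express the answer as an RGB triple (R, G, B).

(180, 148, 45)

42% lies between the 38% and 50% stops, so the local fraction is t = (42 − 38)/(50 − 38) = 4/12 ≈ 0.3333.
R = 241 + 0.3333 × (58 − 241) = 180.006 → 180
G = 196 + 0.3333 × (52 − 196) = 148.005 → 148
B = 15 + 0.3333 × (106 − 15) = 45.33 → 45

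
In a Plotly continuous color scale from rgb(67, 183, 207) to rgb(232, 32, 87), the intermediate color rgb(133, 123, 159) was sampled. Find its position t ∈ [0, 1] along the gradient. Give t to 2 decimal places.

Invert the lerp on the R channel (largest span, 165): t = (133 − 67) / (232 − 67) = 66/165 = 0.4.
Check on G: (123 − 183)/(32 − 183) = 0.3974 ✓

0.40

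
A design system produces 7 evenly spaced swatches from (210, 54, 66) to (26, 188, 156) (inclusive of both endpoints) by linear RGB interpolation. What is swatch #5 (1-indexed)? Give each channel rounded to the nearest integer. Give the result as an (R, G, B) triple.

With 7 swatches and endpoints inclusive, swatch 5 sits at t = (5 − 1)/(7 − 1) = 4/6 ≈ 0.6667.
R = 210 + 0.6667 × (26 − 210) = 87.327 → 87
G = 54 + 0.6667 × (188 − 54) = 143.338 → 143
B = 66 + 0.6667 × (156 − 66) = 126.003 → 126

(87, 143, 126)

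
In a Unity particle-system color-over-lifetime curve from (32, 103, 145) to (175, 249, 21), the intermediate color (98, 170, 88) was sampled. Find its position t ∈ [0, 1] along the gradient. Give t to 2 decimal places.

0.46

Invert the lerp on the G channel (largest span, 146): t = (170 − 103) / (249 − 103) = 67/146 = 0.4589.
Check on R: (98 − 32)/(175 − 32) = 0.4615 ✓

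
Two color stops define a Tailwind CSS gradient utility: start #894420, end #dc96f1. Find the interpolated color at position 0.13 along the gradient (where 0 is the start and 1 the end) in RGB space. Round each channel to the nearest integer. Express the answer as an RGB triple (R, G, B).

#894420 → (137, 68, 32); #dc96f1 → (220, 150, 241).
R = 137 + 0.13 × (220 − 137) = 137 + 0.13 × 83 = 147.79 → 148
G = 68 + 0.13 × (150 − 68) = 68 + 0.13 × 82 = 78.66 → 79
B = 32 + 0.13 × (241 − 32) = 32 + 0.13 × 209 = 59.17 → 59

(148, 79, 59)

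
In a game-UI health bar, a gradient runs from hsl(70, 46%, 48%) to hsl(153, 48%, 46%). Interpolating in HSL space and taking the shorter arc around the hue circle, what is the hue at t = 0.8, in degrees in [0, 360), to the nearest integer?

136

Hue arc: Δh = 153 − 70 = 83° (|Δh| ≤ 180, already the shorter path).
H = 70 + 0.8 × (83) = 136.4 → 136°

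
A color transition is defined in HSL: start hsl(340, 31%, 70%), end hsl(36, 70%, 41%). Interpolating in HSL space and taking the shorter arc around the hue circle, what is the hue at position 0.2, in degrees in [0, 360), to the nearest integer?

351

Hue: 36 − 340 = -304°, but |-304| > 180 so the shorter arc goes the other way: Δh = -304 + 360 = 56°.
H = 340 + 0.2 × (56) = 351.2 → 351°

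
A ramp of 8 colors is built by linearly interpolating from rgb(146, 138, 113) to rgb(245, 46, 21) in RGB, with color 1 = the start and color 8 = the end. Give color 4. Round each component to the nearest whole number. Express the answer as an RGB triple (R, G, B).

With 8 swatches and endpoints inclusive, swatch 4 sits at t = (4 − 1)/(8 − 1) = 3/7 ≈ 0.4286.
R = 146 + 0.4286 × (245 − 146) = 188.431 → 188
G = 138 + 0.4286 × (46 − 138) = 98.569 → 99
B = 113 + 0.4286 × (21 − 113) = 73.569 → 74

(188, 99, 74)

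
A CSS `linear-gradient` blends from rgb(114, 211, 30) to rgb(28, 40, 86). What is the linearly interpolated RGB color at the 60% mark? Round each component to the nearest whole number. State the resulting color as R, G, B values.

60% corresponds to t = 0.6.
R = 114 + 0.6 × (28 − 114) = 114 + 0.6 × -86 = 62.4 → 62
G = 211 + 0.6 × (40 − 211) = 211 + 0.6 × -171 = 108.4 → 108
B = 30 + 0.6 × (86 − 30) = 30 + 0.6 × 56 = 63.6 → 64
So the blended color is (62, 108, 64), about #3e6c40.

(62, 108, 64)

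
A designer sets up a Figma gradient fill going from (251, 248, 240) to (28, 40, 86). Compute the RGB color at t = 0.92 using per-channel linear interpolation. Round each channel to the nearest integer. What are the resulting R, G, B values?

(46, 57, 98)

R = 251 + 0.92 × (28 − 251) = 251 + 0.92 × -223 = 45.84 → 46
G = 248 + 0.92 × (40 − 248) = 248 + 0.92 × -208 = 56.64 → 57
B = 240 + 0.92 × (86 − 240) = 240 + 0.92 × -154 = 98.32 → 98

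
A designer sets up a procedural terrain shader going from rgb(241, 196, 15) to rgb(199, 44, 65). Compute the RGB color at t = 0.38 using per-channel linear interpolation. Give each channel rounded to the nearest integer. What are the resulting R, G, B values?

(225, 138, 34)

R = 241 + 0.38 × (199 − 241) = 241 + 0.38 × -42 = 225.04 → 225
G = 196 + 0.38 × (44 − 196) = 196 + 0.38 × -152 = 138.24 → 138
B = 15 + 0.38 × (65 − 15) = 15 + 0.38 × 50 = 34 → 34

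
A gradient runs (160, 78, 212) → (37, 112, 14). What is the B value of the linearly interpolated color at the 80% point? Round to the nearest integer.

54

B = 212 + 0.8 × (14 − 212) = 53.6 → 54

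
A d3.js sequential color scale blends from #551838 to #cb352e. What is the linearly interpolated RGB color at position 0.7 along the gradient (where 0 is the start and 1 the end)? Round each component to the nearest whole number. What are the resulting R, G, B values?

(168, 44, 49)

#551838 → (85, 24, 56); #cb352e → (203, 53, 46).
R = 85 + 0.7 × (203 − 85) = 85 + 0.7 × 118 = 167.6 → 168
G = 24 + 0.7 × (53 − 24) = 24 + 0.7 × 29 = 44.3 → 44
B = 56 + 0.7 × (46 − 56) = 56 + 0.7 × -10 = 49 → 49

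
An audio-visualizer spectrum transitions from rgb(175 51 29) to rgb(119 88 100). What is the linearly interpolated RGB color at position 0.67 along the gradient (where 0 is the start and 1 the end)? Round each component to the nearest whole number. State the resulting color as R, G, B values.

R = 175 + 0.67 × (119 − 175) = 175 + 0.67 × -56 = 137.48 → 137
G = 51 + 0.67 × (88 − 51) = 51 + 0.67 × 37 = 75.79 → 76
B = 29 + 0.67 × (100 − 29) = 29 + 0.67 × 71 = 76.57 → 77
So the blended color is (137, 76, 77), about #894c4d.

(137, 76, 77)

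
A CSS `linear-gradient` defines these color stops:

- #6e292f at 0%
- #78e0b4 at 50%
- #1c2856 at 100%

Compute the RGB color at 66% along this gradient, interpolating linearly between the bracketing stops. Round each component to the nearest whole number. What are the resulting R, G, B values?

66% lies between the 50% and 100% stops, so the local fraction is t = (66 − 50)/(100 − 50) = 16/50 ≈ 0.32.
#78e0b4 → (120, 224, 180); #1c2856 → (28, 40, 86).
R = 120 + 0.32 × (28 − 120) = 90.56 → 91
G = 224 + 0.32 × (40 − 224) = 165.12 → 165
B = 180 + 0.32 × (86 − 180) = 149.92 → 150

(91, 165, 150)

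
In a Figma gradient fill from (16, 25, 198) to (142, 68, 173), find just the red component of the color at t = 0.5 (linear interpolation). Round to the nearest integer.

R = 16 + 0.5 × (142 − 16) = 79 → 79

79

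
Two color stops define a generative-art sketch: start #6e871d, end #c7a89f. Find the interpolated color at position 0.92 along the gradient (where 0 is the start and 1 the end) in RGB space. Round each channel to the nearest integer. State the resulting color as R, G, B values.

(192, 165, 149)

#6e871d → (110, 135, 29); #c7a89f → (199, 168, 159).
R = 110 + 0.92 × (199 − 110) = 110 + 0.92 × 89 = 191.88 → 192
G = 135 + 0.92 × (168 − 135) = 135 + 0.92 × 33 = 165.36 → 165
B = 29 + 0.92 × (159 − 29) = 29 + 0.92 × 130 = 148.6 → 149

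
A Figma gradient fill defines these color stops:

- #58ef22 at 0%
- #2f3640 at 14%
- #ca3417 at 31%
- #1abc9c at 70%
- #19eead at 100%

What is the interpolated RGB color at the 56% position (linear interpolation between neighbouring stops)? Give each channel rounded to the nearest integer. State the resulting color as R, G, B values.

56% lies between the 31% and 70% stops, so the local fraction is t = (56 − 31)/(70 − 31) = 25/39 ≈ 0.641.
#ca3417 → (202, 52, 23); #1abc9c → (26, 188, 156).
R = 202 + 0.641 × (26 − 202) = 89.184 → 89
G = 52 + 0.641 × (188 − 52) = 139.176 → 139
B = 23 + 0.641 × (156 − 23) = 108.253 → 108

(89, 139, 108)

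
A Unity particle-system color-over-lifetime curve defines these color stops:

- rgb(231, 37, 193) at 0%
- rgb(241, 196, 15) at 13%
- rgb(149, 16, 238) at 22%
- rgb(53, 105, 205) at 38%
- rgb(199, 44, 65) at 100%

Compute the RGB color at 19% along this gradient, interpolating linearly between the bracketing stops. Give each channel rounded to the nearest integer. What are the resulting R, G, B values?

(180, 76, 164)

19% lies between the 13% and 22% stops, so the local fraction is t = (19 − 13)/(22 − 13) = 6/9 ≈ 0.6667.
R = 241 + 0.6667 × (149 − 241) = 179.664 → 180
G = 196 + 0.6667 × (16 − 196) = 75.994 → 76
B = 15 + 0.6667 × (238 − 15) = 163.674 → 164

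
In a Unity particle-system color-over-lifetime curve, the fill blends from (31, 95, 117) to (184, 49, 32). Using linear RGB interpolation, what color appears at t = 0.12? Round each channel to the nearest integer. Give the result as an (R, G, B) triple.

R = 31 + 0.12 × (184 − 31) = 31 + 0.12 × 153 = 49.36 → 49
G = 95 + 0.12 × (49 − 95) = 95 + 0.12 × -46 = 89.48 → 89
B = 117 + 0.12 × (32 − 117) = 117 + 0.12 × -85 = 106.8 → 107

(49, 89, 107)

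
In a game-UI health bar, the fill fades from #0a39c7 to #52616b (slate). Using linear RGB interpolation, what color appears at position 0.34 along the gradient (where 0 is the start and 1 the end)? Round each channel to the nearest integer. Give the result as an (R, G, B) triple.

(34, 71, 168)

#0a39c7 → (10, 57, 199); #52616b → (82, 97, 107).
R = 10 + 0.34 × (82 − 10) = 10 + 0.34 × 72 = 34.48 → 34
G = 57 + 0.34 × (97 − 57) = 57 + 0.34 × 40 = 70.6 → 71
B = 199 + 0.34 × (107 − 199) = 199 + 0.34 × -92 = 167.72 → 168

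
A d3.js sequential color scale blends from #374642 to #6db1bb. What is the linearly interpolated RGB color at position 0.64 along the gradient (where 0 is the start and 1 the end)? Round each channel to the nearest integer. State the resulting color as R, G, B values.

#374642 → (55, 70, 66); #6db1bb → (109, 177, 187).
R = 55 + 0.64 × (109 − 55) = 55 + 0.64 × 54 = 89.56 → 90
G = 70 + 0.64 × (177 − 70) = 70 + 0.64 × 107 = 138.48 → 138
B = 66 + 0.64 × (187 − 66) = 66 + 0.64 × 121 = 143.44 → 143
So the blended color is (90, 138, 143), about #5a8a8f.

(90, 138, 143)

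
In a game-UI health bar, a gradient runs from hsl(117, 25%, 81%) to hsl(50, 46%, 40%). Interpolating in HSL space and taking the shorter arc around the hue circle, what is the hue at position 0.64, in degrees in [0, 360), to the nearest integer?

Hue arc: Δh = 50 − 117 = -67° (|Δh| ≤ 180, already the shorter path).
H = 117 + 0.64 × (-67) = 74.12 → 74°

74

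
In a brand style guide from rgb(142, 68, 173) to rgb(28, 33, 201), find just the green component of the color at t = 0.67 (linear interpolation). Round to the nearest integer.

45

G = 68 + 0.67 × (33 − 68) = 44.55 → 45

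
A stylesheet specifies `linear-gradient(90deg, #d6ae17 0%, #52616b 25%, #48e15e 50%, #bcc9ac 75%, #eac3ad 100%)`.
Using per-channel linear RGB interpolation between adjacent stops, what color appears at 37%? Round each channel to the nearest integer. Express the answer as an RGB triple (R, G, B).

37% lies between the 25% and 50% stops, so the local fraction is t = (37 − 25)/(50 − 25) = 12/25 ≈ 0.48.
#52616b → (82, 97, 107); #48e15e → (72, 225, 94).
R = 82 + 0.48 × (72 − 82) = 77.2 → 77
G = 97 + 0.48 × (225 − 97) = 158.44 → 158
B = 107 + 0.48 × (94 − 107) = 100.76 → 101

(77, 158, 101)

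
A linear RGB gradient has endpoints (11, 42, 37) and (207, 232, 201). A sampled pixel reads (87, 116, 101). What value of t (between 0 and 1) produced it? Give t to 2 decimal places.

0.39

Invert the lerp on the R channel (largest span, 196): t = (87 − 11) / (207 − 11) = 76/196 = 0.38776.
Check on G: (116 − 42)/(232 − 42) = 0.3895 ✓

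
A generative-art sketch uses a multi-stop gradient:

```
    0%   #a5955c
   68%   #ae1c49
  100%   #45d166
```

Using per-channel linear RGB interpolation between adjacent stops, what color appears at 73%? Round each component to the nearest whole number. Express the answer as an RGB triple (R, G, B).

73% lies between the 68% and 100% stops, so the local fraction is t = (73 − 68)/(100 − 68) = 5/32 ≈ 0.1562.
#ae1c49 → (174, 28, 73); #45d166 → (69, 209, 102).
R = 174 + 0.1562 × (69 − 174) = 157.599 → 158
G = 28 + 0.1562 × (209 − 28) = 56.272 → 56
B = 73 + 0.1562 × (102 − 73) = 77.53 → 78

(158, 56, 78)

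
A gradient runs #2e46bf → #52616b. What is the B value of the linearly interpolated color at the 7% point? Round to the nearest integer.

185

B₁ = 191 (from #2e46bf), B₂ = 107 (from #52616b).
B = 191 + 0.07 × (107 − 191) = 185.12 → 185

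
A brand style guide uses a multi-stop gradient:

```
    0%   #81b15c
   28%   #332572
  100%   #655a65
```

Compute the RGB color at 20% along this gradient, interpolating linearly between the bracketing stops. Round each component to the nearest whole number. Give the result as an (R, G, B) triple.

20% lies between the 0% and 28% stops, so the local fraction is t = (20 − 0)/(28 − 0) = 20/28 ≈ 0.7143.
#81b15c → (129, 177, 92); #332572 → (51, 37, 114).
R = 129 + 0.7143 × (51 − 129) = 73.285 → 73
G = 177 + 0.7143 × (37 − 177) = 76.998 → 77
B = 92 + 0.7143 × (114 − 92) = 107.715 → 108

(73, 77, 108)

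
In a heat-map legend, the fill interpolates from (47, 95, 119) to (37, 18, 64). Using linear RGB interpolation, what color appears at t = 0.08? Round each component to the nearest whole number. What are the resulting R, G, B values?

R = 47 + 0.08 × (37 − 47) = 47 + 0.08 × -10 = 46.2 → 46
G = 95 + 0.08 × (18 − 95) = 95 + 0.08 × -77 = 88.84 → 89
B = 119 + 0.08 × (64 − 119) = 119 + 0.08 × -55 = 114.6 → 115

(46, 89, 115)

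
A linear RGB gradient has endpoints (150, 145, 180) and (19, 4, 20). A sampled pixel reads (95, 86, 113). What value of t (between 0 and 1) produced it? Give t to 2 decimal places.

0.42

Invert the lerp on the B channel (largest span, 160): t = (113 − 180) / (20 − 180) = -67/-160 = 0.41875.
Check on R: (95 − 150)/(19 − 150) = 0.4198 ✓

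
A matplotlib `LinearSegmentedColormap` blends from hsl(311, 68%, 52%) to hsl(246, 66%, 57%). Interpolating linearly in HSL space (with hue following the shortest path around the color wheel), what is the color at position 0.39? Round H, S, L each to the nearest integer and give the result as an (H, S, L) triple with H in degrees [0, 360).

(286, 67, 54)

Hue arc: Δh = 246 − 311 = -65° (|Δh| ≤ 180, already the shorter path).
H = 311 + 0.39 × (-65) = 285.65 → 286°
S = 68 + 0.39 × (66 − 68) = 67.22 → 67%
L = 52 + 0.39 × (57 − 52) = 53.95 → 54%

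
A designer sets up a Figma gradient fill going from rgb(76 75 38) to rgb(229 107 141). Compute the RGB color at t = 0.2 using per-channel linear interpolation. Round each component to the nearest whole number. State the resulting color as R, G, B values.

(107, 81, 59)

R = 76 + 0.2 × (229 − 76) = 76 + 0.2 × 153 = 106.6 → 107
G = 75 + 0.2 × (107 − 75) = 75 + 0.2 × 32 = 81.4 → 81
B = 38 + 0.2 × (141 − 38) = 38 + 0.2 × 103 = 58.6 → 59
So the blended color is (107, 81, 59), about #6b513b.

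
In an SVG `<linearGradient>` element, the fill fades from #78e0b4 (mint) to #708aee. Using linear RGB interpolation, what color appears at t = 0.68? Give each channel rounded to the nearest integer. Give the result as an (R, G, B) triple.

#78e0b4 → (120, 224, 180); #708aee → (112, 138, 238).
R = 120 + 0.68 × (112 − 120) = 120 + 0.68 × -8 = 114.56 → 115
G = 224 + 0.68 × (138 − 224) = 224 + 0.68 × -86 = 165.52 → 166
B = 180 + 0.68 × (238 − 180) = 180 + 0.68 × 58 = 219.44 → 219

(115, 166, 219)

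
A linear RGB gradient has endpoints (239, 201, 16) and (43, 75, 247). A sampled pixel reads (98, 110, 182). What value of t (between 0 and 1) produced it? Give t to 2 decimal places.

Invert the lerp on the B channel (largest span, 231): t = (182 − 16) / (247 − 16) = 166/231 = 0.71861.
Check on R: (98 − 239)/(43 − 239) = 0.7194 ✓

0.72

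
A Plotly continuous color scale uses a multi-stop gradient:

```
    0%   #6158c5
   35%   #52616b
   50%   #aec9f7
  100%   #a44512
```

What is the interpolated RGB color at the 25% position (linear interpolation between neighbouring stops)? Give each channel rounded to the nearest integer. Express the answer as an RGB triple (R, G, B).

(86, 94, 133)

25% lies between the 0% and 35% stops, so the local fraction is t = (25 − 0)/(35 − 0) = 25/35 ≈ 0.7143.
#6158c5 → (97, 88, 197); #52616b → (82, 97, 107).
R = 97 + 0.7143 × (82 − 97) = 86.285 → 86
G = 88 + 0.7143 × (97 − 88) = 94.429 → 94
B = 197 + 0.7143 × (107 − 197) = 132.713 → 133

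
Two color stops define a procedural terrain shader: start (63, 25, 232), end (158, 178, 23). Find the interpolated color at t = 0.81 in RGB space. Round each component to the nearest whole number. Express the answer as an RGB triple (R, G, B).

(140, 149, 63)

R = 63 + 0.81 × (158 − 63) = 63 + 0.81 × 95 = 139.95 → 140
G = 25 + 0.81 × (178 − 25) = 25 + 0.81 × 153 = 148.93 → 149
B = 232 + 0.81 × (23 − 232) = 232 + 0.81 × -209 = 62.71 → 63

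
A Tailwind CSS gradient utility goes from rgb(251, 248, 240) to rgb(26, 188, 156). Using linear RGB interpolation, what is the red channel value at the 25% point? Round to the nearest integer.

195

R = 251 + 0.25 × (26 − 251) = 194.75 → 195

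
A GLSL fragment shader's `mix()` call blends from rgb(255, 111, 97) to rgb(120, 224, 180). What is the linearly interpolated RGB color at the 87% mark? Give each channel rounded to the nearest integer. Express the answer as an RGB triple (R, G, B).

(138, 209, 169)

87% corresponds to t = 0.87.
R = 255 + 0.87 × (120 − 255) = 255 + 0.87 × -135 = 137.55 → 138
G = 111 + 0.87 × (224 − 111) = 111 + 0.87 × 113 = 209.31 → 209
B = 97 + 0.87 × (180 − 97) = 97 + 0.87 × 83 = 169.21 → 169
So the blended color is (138, 209, 169), about #8ad1a9.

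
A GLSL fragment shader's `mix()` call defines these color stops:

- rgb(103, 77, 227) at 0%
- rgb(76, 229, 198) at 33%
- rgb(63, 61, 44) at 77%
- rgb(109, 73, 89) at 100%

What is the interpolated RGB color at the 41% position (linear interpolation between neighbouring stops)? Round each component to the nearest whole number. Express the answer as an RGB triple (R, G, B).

(74, 198, 170)

41% lies between the 33% and 77% stops, so the local fraction is t = (41 − 33)/(77 − 33) = 8/44 ≈ 0.1818.
R = 76 + 0.1818 × (63 − 76) = 73.637 → 74
G = 229 + 0.1818 × (61 − 229) = 198.458 → 198
B = 198 + 0.1818 × (44 − 198) = 170.003 → 170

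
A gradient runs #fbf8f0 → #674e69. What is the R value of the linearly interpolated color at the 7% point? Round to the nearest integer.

R₁ = 251 (from #fbf8f0), R₂ = 103 (from #674e69).
R = 251 + 0.07 × (103 − 251) = 240.64 → 241

241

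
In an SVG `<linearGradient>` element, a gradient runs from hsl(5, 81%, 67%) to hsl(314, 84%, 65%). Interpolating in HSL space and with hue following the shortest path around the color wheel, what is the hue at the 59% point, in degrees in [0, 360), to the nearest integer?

Hue: 314 − 5 = 309°, but |309| > 180 so the shorter arc goes the other way: Δh = 309 − 360 = -51°.
H = 5 + 0.59 × (-51) = -25.09 → -25 → -25 mod 360 = 335°

335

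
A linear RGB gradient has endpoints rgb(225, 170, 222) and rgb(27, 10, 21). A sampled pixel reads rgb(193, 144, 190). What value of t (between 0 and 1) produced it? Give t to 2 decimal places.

0.16

Invert the lerp on the B channel (largest span, 201): t = (190 − 222) / (21 − 222) = -32/-201 = 0.1592.
Check on R: (193 − 225)/(27 − 225) = 0.1616 ✓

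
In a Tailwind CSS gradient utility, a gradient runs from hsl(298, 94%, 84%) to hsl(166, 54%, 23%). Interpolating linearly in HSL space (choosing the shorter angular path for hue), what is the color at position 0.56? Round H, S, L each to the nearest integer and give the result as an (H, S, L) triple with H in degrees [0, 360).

Hue arc: Δh = 166 − 298 = -132° (|Δh| ≤ 180, already the shorter path).
H = 298 + 0.56 × (-132) = 224.08 → 224°
S = 94 + 0.56 × (54 − 94) = 71.6 → 72%
L = 84 + 0.56 × (23 − 84) = 49.84 → 50%

(224, 72, 50)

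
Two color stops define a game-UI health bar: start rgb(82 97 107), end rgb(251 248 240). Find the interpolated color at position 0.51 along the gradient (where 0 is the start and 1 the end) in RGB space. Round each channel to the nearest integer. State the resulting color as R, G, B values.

(168, 174, 175)

R = 82 + 0.51 × (251 − 82) = 82 + 0.51 × 169 = 168.19 → 168
G = 97 + 0.51 × (248 − 97) = 97 + 0.51 × 151 = 174.01 → 174
B = 107 + 0.51 × (240 − 107) = 107 + 0.51 × 133 = 174.83 → 175
So the blended color is (168, 174, 175), about #a8aeaf.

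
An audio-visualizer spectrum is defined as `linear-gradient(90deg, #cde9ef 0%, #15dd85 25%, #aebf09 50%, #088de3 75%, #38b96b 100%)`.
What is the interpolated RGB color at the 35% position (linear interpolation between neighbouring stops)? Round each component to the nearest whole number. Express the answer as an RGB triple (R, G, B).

35% lies between the 25% and 50% stops, so the local fraction is t = (35 − 25)/(50 − 25) = 10/25 ≈ 0.4.
#15dd85 → (21, 221, 133); #aebf09 → (174, 191, 9).
R = 21 + 0.4 × (174 − 21) = 82.2 → 82
G = 221 + 0.4 × (191 − 221) = 209 → 209
B = 133 + 0.4 × (9 − 133) = 83.4 → 83

(82, 209, 83)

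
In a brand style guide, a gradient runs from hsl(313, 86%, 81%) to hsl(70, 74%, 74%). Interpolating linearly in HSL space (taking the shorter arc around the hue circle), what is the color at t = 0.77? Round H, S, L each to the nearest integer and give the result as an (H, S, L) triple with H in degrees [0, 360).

Hue: 70 − 313 = -243°, but |-243| > 180 so the shorter arc goes the other way: Δh = -243 + 360 = 117°.
H = 313 + 0.77 × (117) = 403.09 → 403 → 403 mod 360 = 43°
S = 86 + 0.77 × (74 − 86) = 76.76 → 77%
L = 81 + 0.77 × (74 − 81) = 75.61 → 76%

(43, 77, 76)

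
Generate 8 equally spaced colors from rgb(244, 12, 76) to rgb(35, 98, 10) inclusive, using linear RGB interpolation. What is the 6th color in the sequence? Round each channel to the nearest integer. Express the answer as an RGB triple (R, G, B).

With 8 swatches and endpoints inclusive, swatch 6 sits at t = (6 − 1)/(8 − 1) = 5/7 ≈ 0.7143.
R = 244 + 0.7143 × (35 − 244) = 94.711 → 95
G = 12 + 0.7143 × (98 − 12) = 73.43 → 73
B = 76 + 0.7143 × (10 − 76) = 28.856 → 29

(95, 73, 29)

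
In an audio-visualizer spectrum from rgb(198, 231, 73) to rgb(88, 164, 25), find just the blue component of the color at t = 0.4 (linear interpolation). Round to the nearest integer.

54

B = 73 + 0.4 × (25 − 73) = 53.8 → 54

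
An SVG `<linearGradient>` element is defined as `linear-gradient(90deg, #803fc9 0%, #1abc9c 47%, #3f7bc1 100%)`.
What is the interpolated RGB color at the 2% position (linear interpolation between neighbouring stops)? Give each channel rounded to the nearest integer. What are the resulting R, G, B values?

2% lies between the 0% and 47% stops, so the local fraction is t = (2 − 0)/(47 − 0) = 2/47 ≈ 0.0426.
#803fc9 → (128, 63, 201); #1abc9c → (26, 188, 156).
R = 128 + 0.0426 × (26 − 128) = 123.655 → 124
G = 63 + 0.0426 × (188 − 63) = 68.325 → 68
B = 201 + 0.0426 × (156 − 201) = 199.083 → 199

(124, 68, 199)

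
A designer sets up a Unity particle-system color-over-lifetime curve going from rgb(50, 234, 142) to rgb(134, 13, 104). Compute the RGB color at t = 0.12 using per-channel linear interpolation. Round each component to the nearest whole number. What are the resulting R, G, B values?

R = 50 + 0.12 × (134 − 50) = 50 + 0.12 × 84 = 60.08 → 60
G = 234 + 0.12 × (13 − 234) = 234 + 0.12 × -221 = 207.48 → 207
B = 142 + 0.12 × (104 − 142) = 142 + 0.12 × -38 = 137.44 → 137

(60, 207, 137)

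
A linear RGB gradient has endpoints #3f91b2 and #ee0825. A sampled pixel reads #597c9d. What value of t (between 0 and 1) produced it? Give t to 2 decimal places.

0.15

Invert the lerp on the R channel (largest span, 175): t = (89 − 63) / (238 − 63) = 26/175 = 0.14857.
Check on G: (124 − 145)/(8 − 145) = 0.1533 ✓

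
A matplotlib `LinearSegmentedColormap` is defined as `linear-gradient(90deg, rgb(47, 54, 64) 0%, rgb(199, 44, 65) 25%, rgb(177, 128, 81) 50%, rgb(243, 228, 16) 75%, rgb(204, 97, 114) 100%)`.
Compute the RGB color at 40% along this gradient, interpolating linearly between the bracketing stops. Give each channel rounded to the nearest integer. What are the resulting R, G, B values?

40% lies between the 25% and 50% stops, so the local fraction is t = (40 − 25)/(50 − 25) = 15/25 ≈ 0.6.
R = 199 + 0.6 × (177 − 199) = 185.8 → 186
G = 44 + 0.6 × (128 − 44) = 94.4 → 94
B = 65 + 0.6 × (81 − 65) = 74.6 → 75

(186, 94, 75)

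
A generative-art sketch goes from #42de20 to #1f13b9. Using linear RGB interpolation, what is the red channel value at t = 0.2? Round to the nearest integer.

59

R₁ = 66 (from #42de20), R₂ = 31 (from #1f13b9).
R = 66 + 0.2 × (31 − 66) = 59 → 59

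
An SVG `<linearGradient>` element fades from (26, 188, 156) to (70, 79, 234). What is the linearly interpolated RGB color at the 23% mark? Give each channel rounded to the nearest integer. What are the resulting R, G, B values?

23% corresponds to t = 0.23.
R = 26 + 0.23 × (70 − 26) = 26 + 0.23 × 44 = 36.12 → 36
G = 188 + 0.23 × (79 − 188) = 188 + 0.23 × -109 = 162.93 → 163
B = 156 + 0.23 × (234 − 156) = 156 + 0.23 × 78 = 173.94 → 174

(36, 163, 174)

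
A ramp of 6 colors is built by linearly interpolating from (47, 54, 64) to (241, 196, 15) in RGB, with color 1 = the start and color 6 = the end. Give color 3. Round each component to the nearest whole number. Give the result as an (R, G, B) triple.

With 6 swatches and endpoints inclusive, swatch 3 sits at t = (3 − 1)/(6 − 1) = 2/5 ≈ 0.4.
R = 47 + 0.4 × (241 − 47) = 124.6 → 125
G = 54 + 0.4 × (196 − 54) = 110.8 → 111
B = 64 + 0.4 × (15 − 64) = 44.4 → 44

(125, 111, 44)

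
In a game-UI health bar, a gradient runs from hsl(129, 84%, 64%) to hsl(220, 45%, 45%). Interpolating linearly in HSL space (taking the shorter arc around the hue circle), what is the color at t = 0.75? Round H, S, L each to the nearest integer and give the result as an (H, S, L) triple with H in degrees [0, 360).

(197, 55, 50)

Hue arc: Δh = 220 − 129 = 91° (|Δh| ≤ 180, already the shorter path).
H = 129 + 0.75 × (91) = 197.25 → 197°
S = 84 + 0.75 × (45 − 84) = 54.75 → 55%
L = 64 + 0.75 × (45 − 64) = 49.75 → 50%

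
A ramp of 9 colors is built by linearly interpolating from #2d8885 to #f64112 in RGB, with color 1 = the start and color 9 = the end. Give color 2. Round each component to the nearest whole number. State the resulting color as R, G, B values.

(70, 127, 119)

With 9 swatches and endpoints inclusive, swatch 2 sits at t = (2 − 1)/(9 − 1) = 1/8 ≈ 0.125.
#2d8885 → (45, 136, 133); #f64112 → (246, 65, 18).
R = 45 + 0.125 × (246 − 45) = 70.125 → 70
G = 136 + 0.125 × (65 − 136) = 127.125 → 127
B = 133 + 0.125 × (18 − 133) = 118.625 → 119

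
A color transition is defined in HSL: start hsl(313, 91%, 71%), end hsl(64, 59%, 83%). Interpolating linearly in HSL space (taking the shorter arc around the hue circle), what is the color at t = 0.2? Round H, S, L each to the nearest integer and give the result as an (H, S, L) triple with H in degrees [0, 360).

(335, 85, 73)

Hue: 64 − 313 = -249°, but |-249| > 180 so the shorter arc goes the other way: Δh = -249 + 360 = 111°.
H = 313 + 0.2 × (111) = 335.2 → 335°
S = 91 + 0.2 × (59 − 91) = 84.6 → 85%
L = 71 + 0.2 × (83 − 71) = 73.4 → 73%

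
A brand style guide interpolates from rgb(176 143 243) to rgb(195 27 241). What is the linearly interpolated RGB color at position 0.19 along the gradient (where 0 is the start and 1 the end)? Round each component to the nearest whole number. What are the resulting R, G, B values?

(180, 121, 243)

R = 176 + 0.19 × (195 − 176) = 176 + 0.19 × 19 = 179.61 → 180
G = 143 + 0.19 × (27 − 143) = 143 + 0.19 × -116 = 120.96 → 121
B = 243 + 0.19 × (241 − 243) = 243 + 0.19 × -2 = 242.62 → 243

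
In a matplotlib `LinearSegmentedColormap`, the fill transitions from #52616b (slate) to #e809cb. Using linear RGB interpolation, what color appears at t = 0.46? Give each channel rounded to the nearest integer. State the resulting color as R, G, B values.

#52616b → (82, 97, 107); #e809cb → (232, 9, 203).
R = 82 + 0.46 × (232 − 82) = 82 + 0.46 × 150 = 151 → 151
G = 97 + 0.46 × (9 − 97) = 97 + 0.46 × -88 = 56.52 → 57
B = 107 + 0.46 × (203 − 107) = 107 + 0.46 × 96 = 151.16 → 151
So the blended color is (151, 57, 151), about #973997.

(151, 57, 151)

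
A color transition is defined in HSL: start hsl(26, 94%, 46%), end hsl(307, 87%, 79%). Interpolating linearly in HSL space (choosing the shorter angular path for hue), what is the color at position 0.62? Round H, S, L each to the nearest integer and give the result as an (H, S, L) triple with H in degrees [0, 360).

Hue: 307 − 26 = 281°, but |281| > 180 so the shorter arc goes the other way: Δh = 281 − 360 = -79°.
H = 26 + 0.62 × (-79) = -22.98 → -23 → -23 mod 360 = 337°
S = 94 + 0.62 × (87 − 94) = 89.66 → 90%
L = 46 + 0.62 × (79 − 46) = 66.46 → 66%

(337, 90, 66)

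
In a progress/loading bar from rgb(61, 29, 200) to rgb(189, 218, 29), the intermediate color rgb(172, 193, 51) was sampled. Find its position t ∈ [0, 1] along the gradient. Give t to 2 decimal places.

0.87

Invert the lerp on the G channel (largest span, 189): t = (193 − 29) / (218 − 29) = 164/189 = 0.86772.
Check on R: (172 − 61)/(189 − 61) = 0.8672 ✓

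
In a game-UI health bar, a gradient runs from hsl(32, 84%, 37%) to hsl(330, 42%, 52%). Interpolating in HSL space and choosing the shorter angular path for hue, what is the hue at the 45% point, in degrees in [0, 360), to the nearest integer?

Hue: 330 − 32 = 298°, but |298| > 180 so the shorter arc goes the other way: Δh = 298 − 360 = -62°.
H = 32 + 0.45 × (-62) = 4.1 → 4°

4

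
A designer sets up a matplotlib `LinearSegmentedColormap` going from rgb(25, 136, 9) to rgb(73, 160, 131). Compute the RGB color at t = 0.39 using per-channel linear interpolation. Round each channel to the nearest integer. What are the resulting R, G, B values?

R = 25 + 0.39 × (73 − 25) = 25 + 0.39 × 48 = 43.72 → 44
G = 136 + 0.39 × (160 − 136) = 136 + 0.39 × 24 = 145.36 → 145
B = 9 + 0.39 × (131 − 9) = 9 + 0.39 × 122 = 56.58 → 57

(44, 145, 57)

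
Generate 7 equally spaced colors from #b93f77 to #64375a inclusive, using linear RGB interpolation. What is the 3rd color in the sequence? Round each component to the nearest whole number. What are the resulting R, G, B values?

(157, 60, 109)

With 7 swatches and endpoints inclusive, swatch 3 sits at t = (3 − 1)/(7 − 1) = 2/6 ≈ 0.3333.
#b93f77 → (185, 63, 119); #64375a → (100, 55, 90).
R = 185 + 0.3333 × (100 − 185) = 156.669 → 157
G = 63 + 0.3333 × (55 − 63) = 60.334 → 60
B = 119 + 0.3333 × (90 − 119) = 109.334 → 109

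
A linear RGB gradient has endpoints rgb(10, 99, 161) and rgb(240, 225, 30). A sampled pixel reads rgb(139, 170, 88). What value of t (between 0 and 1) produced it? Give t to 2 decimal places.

Invert the lerp on the R channel (largest span, 230): t = (139 − 10) / (240 − 10) = 129/230 = 0.56087.
Check on G: (170 − 99)/(225 − 99) = 0.5635 ✓

0.56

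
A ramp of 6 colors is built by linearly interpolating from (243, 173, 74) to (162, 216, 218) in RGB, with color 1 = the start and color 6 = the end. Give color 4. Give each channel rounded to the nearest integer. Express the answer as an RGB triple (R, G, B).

(194, 199, 160)

With 6 swatches and endpoints inclusive, swatch 4 sits at t = (4 − 1)/(6 − 1) = 3/5 ≈ 0.6.
R = 243 + 0.6 × (162 − 243) = 194.4 → 194
G = 173 + 0.6 × (216 − 173) = 198.8 → 199
B = 74 + 0.6 × (218 − 74) = 160.4 → 160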